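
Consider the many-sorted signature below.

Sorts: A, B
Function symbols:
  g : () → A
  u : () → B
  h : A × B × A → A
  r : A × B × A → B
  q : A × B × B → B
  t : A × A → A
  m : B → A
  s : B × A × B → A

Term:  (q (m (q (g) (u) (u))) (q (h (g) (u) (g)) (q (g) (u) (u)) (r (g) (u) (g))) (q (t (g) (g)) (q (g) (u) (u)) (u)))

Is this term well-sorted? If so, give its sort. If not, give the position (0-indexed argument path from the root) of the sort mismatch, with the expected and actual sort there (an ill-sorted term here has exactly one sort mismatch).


well-sorted; sort = B

      (g) : A
      (u) : B
      (u) : B
    (q (g) (u) (u)) : B
  (m (q (g) (u) (u))) : A
      (g) : A
      (u) : B
      (g) : A
    (h (g) (u) (g)) : A
      (g) : A
      (u) : B
      (u) : B
    (q (g) (u) (u)) : B
      (g) : A
      (u) : B
      (g) : A
    (r (g) (u) (g)) : B
  (q (h (g) (u) (g)) (q (g) (u) (u)) (r (g) (u) (g))) : B
      (g) : A
      (g) : A
    (t (g) (g)) : A
      (g) : A
      (u) : B
      (u) : B
    (q (g) (u) (u)) : B
    (u) : B
  (q (t (g) (g)) (q (g) (u) (u)) (u)) : B
(q (m (q (g) (u) (u))) (q (h (g) (u) (g)) (q (g) (u) (u)) (r (g) (u) (g))) (q (t (g) (g)) (q (g) (u) (u)) (u))) : B


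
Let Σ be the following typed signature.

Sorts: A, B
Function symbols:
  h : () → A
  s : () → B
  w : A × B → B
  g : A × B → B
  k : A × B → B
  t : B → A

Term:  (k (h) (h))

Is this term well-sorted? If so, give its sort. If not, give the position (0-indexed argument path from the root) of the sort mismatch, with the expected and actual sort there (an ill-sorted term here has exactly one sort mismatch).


ill-sorted at position [1]: expected B, got A

  (h) : A
  (h) : A
(k (h) (h)) : ✗ arg 1 at [1] has sort A, expected B


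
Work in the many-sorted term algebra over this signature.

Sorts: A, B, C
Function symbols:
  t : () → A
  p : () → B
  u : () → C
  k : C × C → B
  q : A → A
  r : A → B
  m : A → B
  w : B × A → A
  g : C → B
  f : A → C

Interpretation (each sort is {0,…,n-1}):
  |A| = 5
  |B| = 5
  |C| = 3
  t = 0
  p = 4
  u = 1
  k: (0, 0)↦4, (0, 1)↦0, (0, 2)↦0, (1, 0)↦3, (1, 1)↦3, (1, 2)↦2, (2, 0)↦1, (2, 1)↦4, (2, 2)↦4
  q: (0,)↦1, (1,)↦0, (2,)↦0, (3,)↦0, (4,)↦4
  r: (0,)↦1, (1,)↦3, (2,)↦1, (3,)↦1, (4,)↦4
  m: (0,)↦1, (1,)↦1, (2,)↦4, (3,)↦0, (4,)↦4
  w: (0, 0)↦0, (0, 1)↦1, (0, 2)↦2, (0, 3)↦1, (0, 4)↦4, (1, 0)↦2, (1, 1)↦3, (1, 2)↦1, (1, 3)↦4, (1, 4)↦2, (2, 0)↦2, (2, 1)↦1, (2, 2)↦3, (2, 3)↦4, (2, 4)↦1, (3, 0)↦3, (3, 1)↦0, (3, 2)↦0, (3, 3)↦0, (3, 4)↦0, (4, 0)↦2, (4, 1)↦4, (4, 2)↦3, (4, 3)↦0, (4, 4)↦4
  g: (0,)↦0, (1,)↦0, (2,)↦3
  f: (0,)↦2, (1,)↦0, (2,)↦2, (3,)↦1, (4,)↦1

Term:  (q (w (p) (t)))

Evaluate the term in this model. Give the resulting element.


value = 0

  p = 4
  t = 0
  (w (p) (t)) = w(4, 0) = 2
  (q (w (p) (t))) = q(2,) = 0


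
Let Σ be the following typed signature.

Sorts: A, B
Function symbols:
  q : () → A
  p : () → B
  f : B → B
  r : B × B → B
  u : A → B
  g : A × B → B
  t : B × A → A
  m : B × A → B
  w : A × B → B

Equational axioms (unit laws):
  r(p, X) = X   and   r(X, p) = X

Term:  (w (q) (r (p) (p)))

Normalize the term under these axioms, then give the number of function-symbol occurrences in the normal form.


1. (w (q) (r (p) (p)))  →  (w (q) (p))
normal form: (w (q) (p))

size = 3


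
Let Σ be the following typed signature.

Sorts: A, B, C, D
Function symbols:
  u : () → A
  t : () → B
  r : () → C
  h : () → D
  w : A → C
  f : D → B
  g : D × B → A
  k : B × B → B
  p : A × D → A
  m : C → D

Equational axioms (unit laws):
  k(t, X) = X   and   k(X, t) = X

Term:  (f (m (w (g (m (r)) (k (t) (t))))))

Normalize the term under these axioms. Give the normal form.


normal form = (f (m (w (g (m (r)) (t)))))

1. (f (m (w (g (m (r)) (k (t) (t))))))  →  (f (m (w (g (m (r)) (t)))))


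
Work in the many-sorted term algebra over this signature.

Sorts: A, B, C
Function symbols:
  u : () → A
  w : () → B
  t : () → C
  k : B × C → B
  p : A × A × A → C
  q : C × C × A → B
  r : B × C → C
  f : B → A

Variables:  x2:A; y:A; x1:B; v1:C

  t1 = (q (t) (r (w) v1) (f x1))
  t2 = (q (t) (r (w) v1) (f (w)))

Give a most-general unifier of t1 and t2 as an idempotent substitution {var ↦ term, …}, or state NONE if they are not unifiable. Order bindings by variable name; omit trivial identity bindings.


{x1 ↦ (w)}


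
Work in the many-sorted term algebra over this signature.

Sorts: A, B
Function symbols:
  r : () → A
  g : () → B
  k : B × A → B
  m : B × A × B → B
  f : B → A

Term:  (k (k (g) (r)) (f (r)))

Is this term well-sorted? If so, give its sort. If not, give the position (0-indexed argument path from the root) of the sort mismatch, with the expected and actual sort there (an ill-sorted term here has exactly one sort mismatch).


ill-sorted at position [1, 0]: expected B, got A

    (g) : B
    (r) : A
  (k (g) (r)) : B
    (r) : A
  (f (r)) : ✗ arg 0 at [1, 0] has sort A, expected B


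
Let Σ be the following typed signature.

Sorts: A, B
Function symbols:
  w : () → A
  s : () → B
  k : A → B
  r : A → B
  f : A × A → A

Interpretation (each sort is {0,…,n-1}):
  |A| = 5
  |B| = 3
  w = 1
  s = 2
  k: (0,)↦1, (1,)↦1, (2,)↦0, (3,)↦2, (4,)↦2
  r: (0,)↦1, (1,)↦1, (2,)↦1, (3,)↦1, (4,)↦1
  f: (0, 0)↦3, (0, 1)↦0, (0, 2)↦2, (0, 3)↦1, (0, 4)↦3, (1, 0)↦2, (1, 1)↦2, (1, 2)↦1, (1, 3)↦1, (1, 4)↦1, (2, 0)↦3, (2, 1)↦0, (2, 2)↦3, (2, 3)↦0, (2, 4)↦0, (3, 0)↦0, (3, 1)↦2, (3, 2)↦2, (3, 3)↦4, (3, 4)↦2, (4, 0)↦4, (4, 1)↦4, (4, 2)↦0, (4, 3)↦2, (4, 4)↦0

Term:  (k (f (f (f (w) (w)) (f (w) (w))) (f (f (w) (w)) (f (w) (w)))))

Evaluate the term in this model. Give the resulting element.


value = 2

  w = 1
  w = 1
  (f (w) (w)) = f(1, 1) = 2
  w = 1
  w = 1
  (f (w) (w)) = f(1, 1) = 2
  (f (f (w) (w)) (f (w) (w))) = f(2, 2) = 3
  w = 1
  w = 1
  (f (w) (w)) = f(1, 1) = 2
  w = 1
  w = 1
  (f (w) (w)) = f(1, 1) = 2
  (f (f (w) (w)) (f (w) (w))) = f(2, 2) = 3
  (f (f (f (w) (w)) (f (w) (w))) (f (f (w) (w)) (f (w) (w)))) = f(3, 3) = 4
  (k (f (f (f (w) (w)) (f (w) (w))) (f (f (w) (w)) (f (w) (w))))) = k(4,) = 2


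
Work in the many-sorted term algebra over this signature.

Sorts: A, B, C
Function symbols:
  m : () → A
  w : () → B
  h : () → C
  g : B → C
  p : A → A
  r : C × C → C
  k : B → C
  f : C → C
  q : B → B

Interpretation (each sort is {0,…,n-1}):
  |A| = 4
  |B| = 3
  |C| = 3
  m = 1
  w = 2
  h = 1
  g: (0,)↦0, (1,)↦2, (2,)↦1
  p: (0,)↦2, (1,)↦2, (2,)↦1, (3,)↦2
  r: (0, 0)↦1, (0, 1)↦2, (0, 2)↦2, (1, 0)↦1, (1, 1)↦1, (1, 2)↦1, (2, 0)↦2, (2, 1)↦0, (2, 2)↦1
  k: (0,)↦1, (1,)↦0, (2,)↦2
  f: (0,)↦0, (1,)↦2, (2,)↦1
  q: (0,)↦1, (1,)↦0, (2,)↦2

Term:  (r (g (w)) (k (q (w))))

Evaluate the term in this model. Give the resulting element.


  w = 2
  (g (w)) = g(2,) = 1
  w = 2
  (q (w)) = q(2,) = 2
  (k (q (w))) = k(2,) = 2
  (r (g (w)) (k (q (w)))) = r(1, 2) = 1

value = 1


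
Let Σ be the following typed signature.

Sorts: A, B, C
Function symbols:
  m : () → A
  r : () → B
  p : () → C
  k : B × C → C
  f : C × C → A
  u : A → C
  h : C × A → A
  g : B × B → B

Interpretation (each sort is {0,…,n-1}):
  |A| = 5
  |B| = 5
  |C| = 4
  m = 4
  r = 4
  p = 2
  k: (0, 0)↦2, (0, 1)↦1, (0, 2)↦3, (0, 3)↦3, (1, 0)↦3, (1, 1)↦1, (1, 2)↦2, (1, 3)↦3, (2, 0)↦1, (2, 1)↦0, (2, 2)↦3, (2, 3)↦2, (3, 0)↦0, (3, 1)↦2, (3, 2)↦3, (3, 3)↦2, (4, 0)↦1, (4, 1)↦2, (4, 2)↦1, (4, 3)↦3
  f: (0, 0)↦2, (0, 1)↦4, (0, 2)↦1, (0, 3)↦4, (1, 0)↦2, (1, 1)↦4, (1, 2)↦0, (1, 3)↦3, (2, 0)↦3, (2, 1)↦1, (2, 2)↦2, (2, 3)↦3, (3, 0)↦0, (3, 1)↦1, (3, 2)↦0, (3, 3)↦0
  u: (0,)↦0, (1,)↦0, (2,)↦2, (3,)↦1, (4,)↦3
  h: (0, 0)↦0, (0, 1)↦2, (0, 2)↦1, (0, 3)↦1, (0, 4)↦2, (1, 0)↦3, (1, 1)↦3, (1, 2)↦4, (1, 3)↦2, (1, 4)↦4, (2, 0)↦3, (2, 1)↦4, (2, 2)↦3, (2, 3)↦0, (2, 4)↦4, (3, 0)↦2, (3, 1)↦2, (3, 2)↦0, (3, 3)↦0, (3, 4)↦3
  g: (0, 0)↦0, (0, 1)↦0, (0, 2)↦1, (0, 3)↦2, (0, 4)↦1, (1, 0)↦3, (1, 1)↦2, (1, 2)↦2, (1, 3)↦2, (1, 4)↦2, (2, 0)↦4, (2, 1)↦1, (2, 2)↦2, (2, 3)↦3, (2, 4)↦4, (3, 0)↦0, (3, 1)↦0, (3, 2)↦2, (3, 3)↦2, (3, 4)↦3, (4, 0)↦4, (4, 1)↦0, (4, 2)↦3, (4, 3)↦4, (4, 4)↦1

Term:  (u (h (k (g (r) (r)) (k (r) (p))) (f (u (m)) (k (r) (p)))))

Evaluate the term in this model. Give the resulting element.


  r = 4
  r = 4
  (g (r) (r)) = g(4, 4) = 1
  r = 4
  p = 2
  (k (r) (p)) = k(4, 2) = 1
  (k (g (r) (r)) (k (r) (p))) = k(1, 1) = 1
  m = 4
  (u (m)) = u(4,) = 3
  r = 4
  p = 2
  (k (r) (p)) = k(4, 2) = 1
  (f (u (m)) (k (r) (p))) = f(3, 1) = 1
  (h (k (g (r) (r)) (k (r) (p))) (f (u (m)) (k (r) (p)))) = h(1, 1) = 3
  (u (h (k (g (r) (r)) (k (r) (p))) (f (u (m)) (k (r) (p))))) = u(3,) = 1

value = 1


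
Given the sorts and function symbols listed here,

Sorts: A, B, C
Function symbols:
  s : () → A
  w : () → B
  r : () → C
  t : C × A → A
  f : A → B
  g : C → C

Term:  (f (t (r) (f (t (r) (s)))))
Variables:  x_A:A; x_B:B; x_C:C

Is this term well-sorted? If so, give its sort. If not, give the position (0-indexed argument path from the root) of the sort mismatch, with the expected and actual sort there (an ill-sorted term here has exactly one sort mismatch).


    (r) : C
        (r) : C
        (s) : A
      (t (r) (s)) : A
    (f (t (r) (s))) : B
  (t (r) (f (t (r) (s)))) : ✗ arg 1 at [0, 1] has sort B, expected A

ill-sorted at position [0, 1]: expected A, got B


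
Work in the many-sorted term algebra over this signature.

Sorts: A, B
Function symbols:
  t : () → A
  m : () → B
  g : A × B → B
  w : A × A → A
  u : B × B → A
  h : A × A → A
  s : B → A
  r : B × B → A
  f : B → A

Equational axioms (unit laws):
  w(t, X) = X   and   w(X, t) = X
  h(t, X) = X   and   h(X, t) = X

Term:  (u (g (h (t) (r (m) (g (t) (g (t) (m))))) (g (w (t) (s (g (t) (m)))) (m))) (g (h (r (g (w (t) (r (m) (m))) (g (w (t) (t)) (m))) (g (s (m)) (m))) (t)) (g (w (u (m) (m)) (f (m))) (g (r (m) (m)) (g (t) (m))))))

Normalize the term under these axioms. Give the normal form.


normal form = (u (g (r (m) (g (t) (g (t) (m)))) (g (s (g (t) (m))) (m))) (g (r (g (r (m) (m)) (g (t) (m))) (g (s (m)) (m))) (g (w (u (m) (m)) (f (m))) (g (r (m) (m)) (g (t) (m))))))

1. (u (g (h (t) (r (m) (g (t) (g (t) (m))))) (g (w (t) (s (g (t) (m)))) (m))) (g (h (r (g (w (t) (r (m) (m))) (g (w (t) (t)) (m))) (g (s (m)) (m))) (t)) (g (w (u (m) (m)) (f (m))) (g (r (m) (m)) (g (t) (m))))))  →  (u (g (r (m) (g (t) (g (t) (m)))) (g (w (t) (s (g (t) (m)))) (m))) (g (h (r (g (w (t) (r (m) (m))) (g (w (t) (t)) (m))) (g (s (m)) (m))) (t)) (g (w (u (m) (m)) (f (m))) (g (r (m) (m)) (g (t) (m))))))
2. (u (g (r (m) (g (t) (g (t) (m)))) (g (w (t) (s (g (t) (m)))) (m))) (g (h (r (g (w (t) (r (m) (m))) (g (w (t) (t)) (m))) (g (s (m)) (m))) (t)) (g (w (u (m) (m)) (f (m))) (g (r (m) (m)) (g (t) (m))))))  →  (u (g (r (m) (g (t) (g (t) (m)))) (g (s (g (t) (m))) (m))) (g (h (r (g (w (t) (r (m) (m))) (g (w (t) (t)) (m))) (g (s (m)) (m))) (t)) (g (w (u (m) (m)) (f (m))) (g (r (m) (m)) (g (t) (m))))))
3. (u (g (r (m) (g (t) (g (t) (m)))) (g (s (g (t) (m))) (m))) (g (h (r (g (w (t) (r (m) (m))) (g (w (t) (t)) (m))) (g (s (m)) (m))) (t)) (g (w (u (m) (m)) (f (m))) (g (r (m) (m)) (g (t) (m))))))  →  (u (g (r (m) (g (t) (g (t) (m)))) (g (s (g (t) (m))) (m))) (g (r (g (w (t) (r (m) (m))) (g (w (t) (t)) (m))) (g (s (m)) (m))) (g (w (u (m) (m)) (f (m))) (g (r (m) (m)) (g (t) (m))))))
4. (u (g (r (m) (g (t) (g (t) (m)))) (g (s (g (t) (m))) (m))) (g (r (g (w (t) (r (m) (m))) (g (w (t) (t)) (m))) (g (s (m)) (m))) (g (w (u (m) (m)) (f (m))) (g (r (m) (m)) (g (t) (m))))))  →  (u (g (r (m) (g (t) (g (t) (m)))) (g (s (g (t) (m))) (m))) (g (r (g (r (m) (m)) (g (w (t) (t)) (m))) (g (s (m)) (m))) (g (w (u (m) (m)) (f (m))) (g (r (m) (m)) (g (t) (m))))))
5. (u (g (r (m) (g (t) (g (t) (m)))) (g (s (g (t) (m))) (m))) (g (r (g (r (m) (m)) (g (w (t) (t)) (m))) (g (s (m)) (m))) (g (w (u (m) (m)) (f (m))) (g (r (m) (m)) (g (t) (m))))))  →  (u (g (r (m) (g (t) (g (t) (m)))) (g (s (g (t) (m))) (m))) (g (r (g (r (m) (m)) (g (t) (m))) (g (s (m)) (m))) (g (w (u (m) (m)) (f (m))) (g (r (m) (m)) (g (t) (m))))))


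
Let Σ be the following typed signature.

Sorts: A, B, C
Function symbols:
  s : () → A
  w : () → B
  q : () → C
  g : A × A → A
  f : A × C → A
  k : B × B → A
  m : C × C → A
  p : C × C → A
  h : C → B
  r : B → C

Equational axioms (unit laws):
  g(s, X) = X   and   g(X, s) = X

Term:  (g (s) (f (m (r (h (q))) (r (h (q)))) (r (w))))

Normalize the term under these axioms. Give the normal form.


1. (g (s) (f (m (r (h (q))) (r (h (q)))) (r (w))))  →  (f (m (r (h (q))) (r (h (q)))) (r (w)))

normal form = (f (m (r (h (q))) (r (h (q)))) (r (w)))


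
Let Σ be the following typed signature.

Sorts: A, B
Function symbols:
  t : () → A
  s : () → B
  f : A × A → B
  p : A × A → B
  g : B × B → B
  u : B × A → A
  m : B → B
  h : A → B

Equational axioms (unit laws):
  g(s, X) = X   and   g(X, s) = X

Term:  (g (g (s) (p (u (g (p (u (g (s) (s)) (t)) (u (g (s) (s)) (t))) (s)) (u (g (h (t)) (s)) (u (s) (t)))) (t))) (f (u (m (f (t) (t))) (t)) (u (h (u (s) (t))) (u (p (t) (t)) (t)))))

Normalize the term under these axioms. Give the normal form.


1. (g (g (s) (p (u (g (p (u (g (s) (s)) (t)) (u (g (s) (s)) (t))) (s)) (u (g (h (t)) (s)) (u (s) (t)))) (t))) (f (u (m (f (t) (t))) (t)) (u (h (u (s) (t))) (u (p (t) (t)) (t)))))  →  (g (p (u (g (p (u (g (s) (s)) (t)) (u (g (s) (s)) (t))) (s)) (u (g (h (t)) (s)) (u (s) (t)))) (t)) (f (u (m (f (t) (t))) (t)) (u (h (u (s) (t))) (u (p (t) (t)) (t)))))
2. (g (p (u (g (p (u (g (s) (s)) (t)) (u (g (s) (s)) (t))) (s)) (u (g (h (t)) (s)) (u (s) (t)))) (t)) (f (u (m (f (t) (t))) (t)) (u (h (u (s) (t))) (u (p (t) (t)) (t)))))  →  (g (p (u (p (u (g (s) (s)) (t)) (u (g (s) (s)) (t))) (u (g (h (t)) (s)) (u (s) (t)))) (t)) (f (u (m (f (t) (t))) (t)) (u (h (u (s) (t))) (u (p (t) (t)) (t)))))
3. (g (p (u (p (u (g (s) (s)) (t)) (u (g (s) (s)) (t))) (u (g (h (t)) (s)) (u (s) (t)))) (t)) (f (u (m (f (t) (t))) (t)) (u (h (u (s) (t))) (u (p (t) (t)) (t)))))  →  (g (p (u (p (u (s) (t)) (u (g (s) (s)) (t))) (u (g (h (t)) (s)) (u (s) (t)))) (t)) (f (u (m (f (t) (t))) (t)) (u (h (u (s) (t))) (u (p (t) (t)) (t)))))
4. (g (p (u (p (u (s) (t)) (u (g (s) (s)) (t))) (u (g (h (t)) (s)) (u (s) (t)))) (t)) (f (u (m (f (t) (t))) (t)) (u (h (u (s) (t))) (u (p (t) (t)) (t)))))  →  (g (p (u (p (u (s) (t)) (u (s) (t))) (u (g (h (t)) (s)) (u (s) (t)))) (t)) (f (u (m (f (t) (t))) (t)) (u (h (u (s) (t))) (u (p (t) (t)) (t)))))
5. (g (p (u (p (u (s) (t)) (u (s) (t))) (u (g (h (t)) (s)) (u (s) (t)))) (t)) (f (u (m (f (t) (t))) (t)) (u (h (u (s) (t))) (u (p (t) (t)) (t)))))  →  (g (p (u (p (u (s) (t)) (u (s) (t))) (u (h (t)) (u (s) (t)))) (t)) (f (u (m (f (t) (t))) (t)) (u (h (u (s) (t))) (u (p (t) (t)) (t)))))

normal form = (g (p (u (p (u (s) (t)) (u (s) (t))) (u (h (t)) (u (s) (t)))) (t)) (f (u (m (f (t) (t))) (t)) (u (h (u (s) (t))) (u (p (t) (t)) (t)))))


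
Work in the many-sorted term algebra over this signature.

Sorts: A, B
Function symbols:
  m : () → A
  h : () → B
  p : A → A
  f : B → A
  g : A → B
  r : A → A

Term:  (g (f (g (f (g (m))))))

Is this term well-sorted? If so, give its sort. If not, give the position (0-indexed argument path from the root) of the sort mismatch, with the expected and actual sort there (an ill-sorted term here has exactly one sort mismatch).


          (m) : A
        (g (m)) : B
      (f (g (m))) : A
    (g (f (g (m)))) : B
  (f (g (f (g (m))))) : A
(g (f (g (f (g (m)))))) : B

well-sorted; sort = B


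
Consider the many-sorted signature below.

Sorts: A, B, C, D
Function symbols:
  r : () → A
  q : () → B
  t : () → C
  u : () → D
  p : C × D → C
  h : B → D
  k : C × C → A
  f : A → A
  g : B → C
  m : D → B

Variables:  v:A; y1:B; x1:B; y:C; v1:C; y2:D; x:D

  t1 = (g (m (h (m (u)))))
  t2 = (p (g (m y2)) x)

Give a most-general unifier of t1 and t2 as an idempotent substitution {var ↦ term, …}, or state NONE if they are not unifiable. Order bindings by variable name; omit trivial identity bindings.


head clash or occurs-check failure — not unifiable

NONE (not unifiable)


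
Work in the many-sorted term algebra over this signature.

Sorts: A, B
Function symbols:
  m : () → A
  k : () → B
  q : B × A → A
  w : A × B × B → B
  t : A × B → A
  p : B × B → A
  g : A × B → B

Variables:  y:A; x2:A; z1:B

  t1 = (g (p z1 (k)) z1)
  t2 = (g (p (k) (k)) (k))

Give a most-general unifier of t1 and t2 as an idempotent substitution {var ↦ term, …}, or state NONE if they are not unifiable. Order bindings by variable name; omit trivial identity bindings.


{z1 ↦ (k)}


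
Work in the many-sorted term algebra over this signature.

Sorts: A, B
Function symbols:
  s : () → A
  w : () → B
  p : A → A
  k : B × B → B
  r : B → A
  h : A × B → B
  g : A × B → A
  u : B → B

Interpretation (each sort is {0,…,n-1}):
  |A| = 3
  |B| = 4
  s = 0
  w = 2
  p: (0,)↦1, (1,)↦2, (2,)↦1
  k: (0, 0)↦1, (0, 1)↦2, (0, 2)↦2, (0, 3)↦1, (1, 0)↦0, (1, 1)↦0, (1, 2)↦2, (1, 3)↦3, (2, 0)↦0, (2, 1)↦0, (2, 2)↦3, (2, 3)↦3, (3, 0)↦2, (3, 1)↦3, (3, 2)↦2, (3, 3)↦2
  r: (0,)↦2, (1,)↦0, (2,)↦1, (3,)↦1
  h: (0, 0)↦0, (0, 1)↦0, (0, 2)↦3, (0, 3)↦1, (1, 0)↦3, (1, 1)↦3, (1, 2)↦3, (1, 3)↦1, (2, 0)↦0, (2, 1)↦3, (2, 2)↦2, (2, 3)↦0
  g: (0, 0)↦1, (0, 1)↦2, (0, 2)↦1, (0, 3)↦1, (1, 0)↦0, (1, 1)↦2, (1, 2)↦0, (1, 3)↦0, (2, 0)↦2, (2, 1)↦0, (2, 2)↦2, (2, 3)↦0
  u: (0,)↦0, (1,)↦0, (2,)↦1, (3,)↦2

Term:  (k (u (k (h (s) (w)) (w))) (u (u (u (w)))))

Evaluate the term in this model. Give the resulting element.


  s = 0
  w = 2
  (h (s) (w)) = h(0, 2) = 3
  w = 2
  (k (h (s) (w)) (w)) = k(3, 2) = 2
  (u (k (h (s) (w)) (w))) = u(2,) = 1
  w = 2
  (u (w)) = u(2,) = 1
  (u (u (w))) = u(1,) = 0
  (u (u (u (w)))) = u(0,) = 0
  (k (u (k (h (s) (w)) (w))) (u (u (u (w))))) = k(1, 0) = 0

value = 0


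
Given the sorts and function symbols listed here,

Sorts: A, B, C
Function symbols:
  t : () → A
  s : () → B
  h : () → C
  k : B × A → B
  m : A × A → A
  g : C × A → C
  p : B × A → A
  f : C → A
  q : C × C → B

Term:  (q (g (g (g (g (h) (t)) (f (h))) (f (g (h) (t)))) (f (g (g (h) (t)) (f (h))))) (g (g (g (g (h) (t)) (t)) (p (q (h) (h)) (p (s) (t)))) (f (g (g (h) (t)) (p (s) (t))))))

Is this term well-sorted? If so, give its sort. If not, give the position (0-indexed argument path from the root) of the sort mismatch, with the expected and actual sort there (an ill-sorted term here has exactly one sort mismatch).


          (h) : C
          (t) : A
        (g (h) (t)) : C
          (h) : C
        (f (h)) : A
      (g (g (h) (t)) (f (h))) : C
          (h) : C
          (t) : A
        (g (h) (t)) : C
      (f (g (h) (t))) : A
    (g (g (g (h) (t)) (f (h))) (f (g (h) (t)))) : C
          (h) : C
          (t) : A
        (g (h) (t)) : C
          (h) : C
        (f (h)) : A
      (g (g (h) (t)) (f (h))) : C
    (f (g (g (h) (t)) (f (h)))) : A
  (g (g (g (g (h) (t)) (f (h))) (f (g (h) (t)))) (f (g (g (h) (t)) (f (h))))) : C
          (h) : C
          (t) : A
        (g (h) (t)) : C
        (t) : A
      (g (g (h) (t)) (t)) : C
          (h) : C
          (h) : C
        (q (h) (h)) : B
          (s) : B
          (t) : A
        (p (s) (t)) : A
      (p (q (h) (h)) (p (s) (t))) : A
    (g (g (g (h) (t)) (t)) (p (q (h) (h)) (p (s) (t)))) : C
          (h) : C
          (t) : A
        (g (h) (t)) : C
          (s) : B
          (t) : A
        (p (s) (t)) : A
      (g (g (h) (t)) (p (s) (t))) : C
    (f (g (g (h) (t)) (p (s) (t)))) : A
  (g (g (g (g (h) (t)) (t)) (p (q (h) (h)) (p (s) (t)))) (f (g (g (h) (t)) (p (s) (t))))) : C
(q (g (g (g (g (h) (t)) (f (h))) (f (g (h) (t)))) (f (g (g (h) (t)) (f (h))))) (g (g (g (g (h) (t)) (t)) (p (q (h) (h)) (p (s) (t)))) (f (g (g (h) (t)) (p (s) (t)))))) : B

well-sorted; sort = B


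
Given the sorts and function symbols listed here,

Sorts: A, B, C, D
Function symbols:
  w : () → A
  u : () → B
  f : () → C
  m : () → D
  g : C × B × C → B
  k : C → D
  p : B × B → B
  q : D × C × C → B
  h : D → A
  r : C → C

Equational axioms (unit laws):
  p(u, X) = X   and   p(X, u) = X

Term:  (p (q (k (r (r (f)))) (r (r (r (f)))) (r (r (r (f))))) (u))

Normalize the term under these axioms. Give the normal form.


1. (p (q (k (r (r (f)))) (r (r (r (f)))) (r (r (r (f))))) (u))  →  (q (k (r (r (f)))) (r (r (r (f)))) (r (r (r (f)))))

normal form = (q (k (r (r (f)))) (r (r (r (f)))) (r (r (r (f)))))


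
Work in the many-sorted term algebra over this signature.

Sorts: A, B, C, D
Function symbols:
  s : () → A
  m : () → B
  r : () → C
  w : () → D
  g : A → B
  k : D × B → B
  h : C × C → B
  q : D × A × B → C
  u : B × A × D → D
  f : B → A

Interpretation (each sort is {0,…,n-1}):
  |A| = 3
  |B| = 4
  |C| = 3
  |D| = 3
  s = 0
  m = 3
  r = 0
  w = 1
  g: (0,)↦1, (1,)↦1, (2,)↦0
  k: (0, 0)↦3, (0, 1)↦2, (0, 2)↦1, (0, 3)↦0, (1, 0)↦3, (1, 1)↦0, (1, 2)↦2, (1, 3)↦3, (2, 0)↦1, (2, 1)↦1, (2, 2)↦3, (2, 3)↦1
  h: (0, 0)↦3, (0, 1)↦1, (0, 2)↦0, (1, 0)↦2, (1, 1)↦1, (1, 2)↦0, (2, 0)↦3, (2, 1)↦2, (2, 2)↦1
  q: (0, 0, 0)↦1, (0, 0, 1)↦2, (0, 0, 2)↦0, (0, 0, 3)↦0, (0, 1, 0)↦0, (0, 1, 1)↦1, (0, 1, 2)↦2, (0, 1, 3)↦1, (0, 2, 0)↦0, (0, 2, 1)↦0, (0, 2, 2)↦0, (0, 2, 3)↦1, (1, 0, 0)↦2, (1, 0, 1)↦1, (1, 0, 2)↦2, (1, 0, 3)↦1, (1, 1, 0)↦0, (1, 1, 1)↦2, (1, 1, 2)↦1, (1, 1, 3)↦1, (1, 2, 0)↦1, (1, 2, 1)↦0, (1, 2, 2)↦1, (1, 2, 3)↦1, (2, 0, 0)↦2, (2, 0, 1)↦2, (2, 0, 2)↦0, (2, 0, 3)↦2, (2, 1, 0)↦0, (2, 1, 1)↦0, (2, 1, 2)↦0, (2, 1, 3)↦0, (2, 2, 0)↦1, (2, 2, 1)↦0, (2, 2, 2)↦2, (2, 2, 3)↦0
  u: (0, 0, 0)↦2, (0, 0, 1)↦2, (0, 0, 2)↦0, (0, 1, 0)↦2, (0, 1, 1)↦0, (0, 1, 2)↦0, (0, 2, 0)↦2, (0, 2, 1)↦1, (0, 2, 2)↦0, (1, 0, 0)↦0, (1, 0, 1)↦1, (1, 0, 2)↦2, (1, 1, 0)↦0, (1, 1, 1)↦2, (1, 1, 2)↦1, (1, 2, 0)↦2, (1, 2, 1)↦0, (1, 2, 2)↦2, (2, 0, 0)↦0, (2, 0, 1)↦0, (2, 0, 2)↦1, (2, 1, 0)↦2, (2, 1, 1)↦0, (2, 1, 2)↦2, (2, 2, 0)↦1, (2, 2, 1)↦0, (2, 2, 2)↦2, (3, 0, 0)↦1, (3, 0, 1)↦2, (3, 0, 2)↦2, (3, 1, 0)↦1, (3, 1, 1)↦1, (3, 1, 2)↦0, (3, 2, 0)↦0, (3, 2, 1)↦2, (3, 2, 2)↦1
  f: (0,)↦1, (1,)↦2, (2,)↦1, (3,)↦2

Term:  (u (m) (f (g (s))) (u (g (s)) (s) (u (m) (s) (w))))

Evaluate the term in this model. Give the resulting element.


  m = 3
  s = 0
  (g (s)) = g(0,) = 1
  (f (g (s))) = f(1,) = 2
  s = 0
  (g (s)) = g(0,) = 1
  s = 0
  m = 3
  s = 0
  w = 1
  (u (m) (s) (w)) = u(3, 0, 1) = 2
  (u (g (s)) (s) (u (m) (s) (w))) = u(1, 0, 2) = 2
  (u (m) (f (g (s))) (u (g (s)) (s) (u (m) (s) (w)))) = u(3, 2, 2) = 1

value = 1


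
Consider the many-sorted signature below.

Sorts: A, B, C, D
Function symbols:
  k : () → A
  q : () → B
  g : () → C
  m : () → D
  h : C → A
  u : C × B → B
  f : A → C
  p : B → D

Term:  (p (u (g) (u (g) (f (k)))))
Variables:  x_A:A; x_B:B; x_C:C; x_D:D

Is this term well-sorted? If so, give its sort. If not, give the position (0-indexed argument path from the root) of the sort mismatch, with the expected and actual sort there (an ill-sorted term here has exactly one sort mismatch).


ill-sorted at position [0, 1, 1]: expected B, got C

    (g) : C
      (g) : C
        (k) : A
      (f (k)) : C
    (u (g) (f (k))) : ✗ arg 1 at [0, 1, 1] has sort C, expected B


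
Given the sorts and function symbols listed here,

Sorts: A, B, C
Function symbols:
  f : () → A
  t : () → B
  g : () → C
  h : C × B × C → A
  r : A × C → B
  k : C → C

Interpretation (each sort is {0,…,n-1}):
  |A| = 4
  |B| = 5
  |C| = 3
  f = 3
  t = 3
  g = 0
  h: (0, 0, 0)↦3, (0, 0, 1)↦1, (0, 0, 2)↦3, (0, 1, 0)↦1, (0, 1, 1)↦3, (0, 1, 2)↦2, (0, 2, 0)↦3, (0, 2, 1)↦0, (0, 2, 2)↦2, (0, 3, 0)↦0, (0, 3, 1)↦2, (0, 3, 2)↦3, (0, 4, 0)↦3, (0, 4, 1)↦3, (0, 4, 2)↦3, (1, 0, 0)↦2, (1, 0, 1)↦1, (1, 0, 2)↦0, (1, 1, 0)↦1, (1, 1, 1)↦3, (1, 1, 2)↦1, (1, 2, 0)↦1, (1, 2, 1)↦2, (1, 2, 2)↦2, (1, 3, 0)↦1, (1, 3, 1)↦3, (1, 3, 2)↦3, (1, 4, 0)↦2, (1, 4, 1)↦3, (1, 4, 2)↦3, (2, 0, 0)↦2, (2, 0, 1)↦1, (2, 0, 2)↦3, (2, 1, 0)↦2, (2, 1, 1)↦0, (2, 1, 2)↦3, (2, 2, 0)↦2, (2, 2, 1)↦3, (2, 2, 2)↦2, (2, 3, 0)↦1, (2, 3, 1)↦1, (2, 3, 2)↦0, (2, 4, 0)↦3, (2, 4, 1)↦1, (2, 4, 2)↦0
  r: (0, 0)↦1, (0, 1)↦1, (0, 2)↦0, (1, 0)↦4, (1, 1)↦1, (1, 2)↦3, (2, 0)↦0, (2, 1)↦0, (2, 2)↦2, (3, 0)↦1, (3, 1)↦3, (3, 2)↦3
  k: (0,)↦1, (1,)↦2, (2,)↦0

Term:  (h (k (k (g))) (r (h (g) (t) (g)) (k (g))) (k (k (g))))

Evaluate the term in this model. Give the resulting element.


value = 3

  g = 0
  (k (g)) = k(0,) = 1
  (k (k (g))) = k(1,) = 2
  g = 0
  t = 3
  g = 0
  (h (g) (t) (g)) = h(0, 3, 0) = 0
  g = 0
  (k (g)) = k(0,) = 1
  (r (h (g) (t) (g)) (k (g))) = r(0, 1) = 1
  g = 0
  (k (g)) = k(0,) = 1
  (k (k (g))) = k(1,) = 2
  (h (k (k (g))) (r (h (g) (t) (g)) (k (g))) (k (k (g)))) = h(2, 1, 2) = 3


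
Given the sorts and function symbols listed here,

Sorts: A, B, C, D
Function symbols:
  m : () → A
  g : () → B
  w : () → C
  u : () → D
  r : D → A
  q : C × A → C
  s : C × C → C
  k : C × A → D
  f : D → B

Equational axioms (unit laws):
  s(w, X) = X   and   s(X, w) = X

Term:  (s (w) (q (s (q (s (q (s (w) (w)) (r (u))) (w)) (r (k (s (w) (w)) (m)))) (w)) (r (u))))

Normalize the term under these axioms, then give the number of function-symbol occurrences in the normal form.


size = 12

1. (s (w) (q (s (q (s (q (s (w) (w)) (r (u))) (w)) (r (k (s (w) (w)) (m)))) (w)) (r (u))))  →  (q (s (q (s (q (s (w) (w)) (r (u))) (w)) (r (k (s (w) (w)) (m)))) (w)) (r (u)))
2. (q (s (q (s (q (s (w) (w)) (r (u))) (w)) (r (k (s (w) (w)) (m)))) (w)) (r (u)))  →  (q (q (s (q (s (w) (w)) (r (u))) (w)) (r (k (s (w) (w)) (m)))) (r (u)))
3. (q (q (s (q (s (w) (w)) (r (u))) (w)) (r (k (s (w) (w)) (m)))) (r (u)))  →  (q (q (q (s (w) (w)) (r (u))) (r (k (s (w) (w)) (m)))) (r (u)))
4. (q (q (q (s (w) (w)) (r (u))) (r (k (s (w) (w)) (m)))) (r (u)))  →  (q (q (q (w) (r (u))) (r (k (s (w) (w)) (m)))) (r (u)))
5. (q (q (q (w) (r (u))) (r (k (s (w) (w)) (m)))) (r (u)))  →  (q (q (q (w) (r (u))) (r (k (w) (m)))) (r (u)))
normal form: (q (q (q (w) (r (u))) (r (k (w) (m)))) (r (u)))


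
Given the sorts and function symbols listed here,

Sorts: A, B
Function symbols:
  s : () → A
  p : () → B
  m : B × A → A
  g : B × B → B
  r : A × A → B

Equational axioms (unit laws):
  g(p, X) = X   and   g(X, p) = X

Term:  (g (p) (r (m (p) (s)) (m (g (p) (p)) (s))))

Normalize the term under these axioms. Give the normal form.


1. (g (p) (r (m (p) (s)) (m (g (p) (p)) (s))))  →  (r (m (p) (s)) (m (g (p) (p)) (s)))
2. (r (m (p) (s)) (m (g (p) (p)) (s)))  →  (r (m (p) (s)) (m (p) (s)))

normal form = (r (m (p) (s)) (m (p) (s)))


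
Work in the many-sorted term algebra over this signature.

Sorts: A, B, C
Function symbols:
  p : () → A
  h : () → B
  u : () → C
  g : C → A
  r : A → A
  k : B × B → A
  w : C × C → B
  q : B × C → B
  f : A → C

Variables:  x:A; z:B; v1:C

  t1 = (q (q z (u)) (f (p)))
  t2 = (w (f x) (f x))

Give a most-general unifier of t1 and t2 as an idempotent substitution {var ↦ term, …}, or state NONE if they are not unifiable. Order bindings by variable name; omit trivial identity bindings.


NONE (not unifiable)

head clash or occurs-check failure — not unifiable


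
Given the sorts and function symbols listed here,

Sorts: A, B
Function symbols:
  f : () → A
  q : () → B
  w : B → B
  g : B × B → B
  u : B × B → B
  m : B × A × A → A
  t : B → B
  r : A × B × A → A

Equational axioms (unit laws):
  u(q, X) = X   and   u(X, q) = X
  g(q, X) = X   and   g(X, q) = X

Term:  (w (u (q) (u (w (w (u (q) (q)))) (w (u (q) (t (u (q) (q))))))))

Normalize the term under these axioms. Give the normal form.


normal form = (w (u (w (w (q))) (w (t (q)))))

1. (w (u (q) (u (w (w (u (q) (q)))) (w (u (q) (t (u (q) (q))))))))  →  (w (u (w (w (u (q) (q)))) (w (u (q) (t (u (q) (q)))))))
2. (w (u (w (w (u (q) (q)))) (w (u (q) (t (u (q) (q)))))))  →  (w (u (w (w (q))) (w (u (q) (t (u (q) (q)))))))
3. (w (u (w (w (q))) (w (u (q) (t (u (q) (q)))))))  →  (w (u (w (w (q))) (w (t (u (q) (q))))))
4. (w (u (w (w (q))) (w (t (u (q) (q))))))  →  (w (u (w (w (q))) (w (t (q)))))


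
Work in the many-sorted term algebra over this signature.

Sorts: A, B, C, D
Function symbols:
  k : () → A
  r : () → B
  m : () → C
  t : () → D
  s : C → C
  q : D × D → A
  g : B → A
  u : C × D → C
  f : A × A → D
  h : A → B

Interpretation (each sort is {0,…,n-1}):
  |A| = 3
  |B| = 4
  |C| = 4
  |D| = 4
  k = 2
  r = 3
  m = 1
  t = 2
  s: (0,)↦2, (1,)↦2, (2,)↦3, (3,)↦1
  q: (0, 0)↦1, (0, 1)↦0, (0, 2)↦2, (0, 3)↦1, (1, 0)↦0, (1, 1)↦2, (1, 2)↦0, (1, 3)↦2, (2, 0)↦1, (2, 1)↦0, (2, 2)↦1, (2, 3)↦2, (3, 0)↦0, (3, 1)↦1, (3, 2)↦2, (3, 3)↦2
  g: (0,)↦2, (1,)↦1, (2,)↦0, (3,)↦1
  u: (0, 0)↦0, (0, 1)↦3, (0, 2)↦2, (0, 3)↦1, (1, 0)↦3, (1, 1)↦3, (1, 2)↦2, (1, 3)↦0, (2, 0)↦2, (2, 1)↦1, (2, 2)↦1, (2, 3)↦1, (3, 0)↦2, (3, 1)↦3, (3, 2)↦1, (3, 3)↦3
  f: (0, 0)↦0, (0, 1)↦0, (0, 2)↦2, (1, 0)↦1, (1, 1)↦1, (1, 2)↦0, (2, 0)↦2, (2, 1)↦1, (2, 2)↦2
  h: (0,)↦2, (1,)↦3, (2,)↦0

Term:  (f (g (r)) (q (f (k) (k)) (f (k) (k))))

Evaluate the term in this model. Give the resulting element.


value = 1

  r = 3
  (g (r)) = g(3,) = 1
  k = 2
  k = 2
  (f (k) (k)) = f(2, 2) = 2
  k = 2
  k = 2
  (f (k) (k)) = f(2, 2) = 2
  (q (f (k) (k)) (f (k) (k))) = q(2, 2) = 1
  (f (g (r)) (q (f (k) (k)) (f (k) (k)))) = f(1, 1) = 1


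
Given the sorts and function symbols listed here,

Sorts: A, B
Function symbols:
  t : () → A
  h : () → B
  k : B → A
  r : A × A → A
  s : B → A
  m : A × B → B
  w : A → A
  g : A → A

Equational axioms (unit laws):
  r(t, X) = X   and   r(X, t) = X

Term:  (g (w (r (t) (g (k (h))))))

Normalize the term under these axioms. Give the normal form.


normal form = (g (w (g (k (h)))))

1. (g (w (r (t) (g (k (h))))))  →  (g (w (g (k (h)))))


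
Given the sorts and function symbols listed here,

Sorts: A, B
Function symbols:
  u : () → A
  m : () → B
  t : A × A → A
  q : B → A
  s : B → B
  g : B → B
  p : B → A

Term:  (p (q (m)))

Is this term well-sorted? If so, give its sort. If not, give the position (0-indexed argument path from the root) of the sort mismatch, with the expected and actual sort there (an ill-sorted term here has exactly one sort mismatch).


ill-sorted at position [0]: expected B, got A

    (m) : B
  (q (m)) : A
(p (q (m))) : ✗ arg 0 at [0] has sort A, expected B


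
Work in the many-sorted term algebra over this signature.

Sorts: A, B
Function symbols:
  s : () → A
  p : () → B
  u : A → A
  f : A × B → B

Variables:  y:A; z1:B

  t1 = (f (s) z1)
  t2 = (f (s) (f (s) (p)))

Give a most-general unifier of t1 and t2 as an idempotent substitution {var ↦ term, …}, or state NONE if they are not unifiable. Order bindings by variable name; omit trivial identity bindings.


{z1 ↦ (f (s) (p))}


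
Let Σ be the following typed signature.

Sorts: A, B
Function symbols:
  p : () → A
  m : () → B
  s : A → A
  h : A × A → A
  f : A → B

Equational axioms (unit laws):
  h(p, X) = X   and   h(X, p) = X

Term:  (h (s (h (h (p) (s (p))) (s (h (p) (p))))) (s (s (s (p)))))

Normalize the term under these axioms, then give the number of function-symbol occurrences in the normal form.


size = 11

1. (h (s (h (h (p) (s (p))) (s (h (p) (p))))) (s (s (s (p)))))  →  (h (s (h (s (p)) (s (h (p) (p))))) (s (s (s (p)))))
2. (h (s (h (s (p)) (s (h (p) (p))))) (s (s (s (p)))))  →  (h (s (h (s (p)) (s (p)))) (s (s (s (p)))))
normal form: (h (s (h (s (p)) (s (p)))) (s (s (s (p)))))


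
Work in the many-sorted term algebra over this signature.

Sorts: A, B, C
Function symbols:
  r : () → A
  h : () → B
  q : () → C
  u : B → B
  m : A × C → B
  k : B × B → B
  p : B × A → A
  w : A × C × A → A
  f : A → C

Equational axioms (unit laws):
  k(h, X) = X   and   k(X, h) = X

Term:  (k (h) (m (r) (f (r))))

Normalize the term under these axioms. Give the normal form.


1. (k (h) (m (r) (f (r))))  →  (m (r) (f (r)))

normal form = (m (r) (f (r)))


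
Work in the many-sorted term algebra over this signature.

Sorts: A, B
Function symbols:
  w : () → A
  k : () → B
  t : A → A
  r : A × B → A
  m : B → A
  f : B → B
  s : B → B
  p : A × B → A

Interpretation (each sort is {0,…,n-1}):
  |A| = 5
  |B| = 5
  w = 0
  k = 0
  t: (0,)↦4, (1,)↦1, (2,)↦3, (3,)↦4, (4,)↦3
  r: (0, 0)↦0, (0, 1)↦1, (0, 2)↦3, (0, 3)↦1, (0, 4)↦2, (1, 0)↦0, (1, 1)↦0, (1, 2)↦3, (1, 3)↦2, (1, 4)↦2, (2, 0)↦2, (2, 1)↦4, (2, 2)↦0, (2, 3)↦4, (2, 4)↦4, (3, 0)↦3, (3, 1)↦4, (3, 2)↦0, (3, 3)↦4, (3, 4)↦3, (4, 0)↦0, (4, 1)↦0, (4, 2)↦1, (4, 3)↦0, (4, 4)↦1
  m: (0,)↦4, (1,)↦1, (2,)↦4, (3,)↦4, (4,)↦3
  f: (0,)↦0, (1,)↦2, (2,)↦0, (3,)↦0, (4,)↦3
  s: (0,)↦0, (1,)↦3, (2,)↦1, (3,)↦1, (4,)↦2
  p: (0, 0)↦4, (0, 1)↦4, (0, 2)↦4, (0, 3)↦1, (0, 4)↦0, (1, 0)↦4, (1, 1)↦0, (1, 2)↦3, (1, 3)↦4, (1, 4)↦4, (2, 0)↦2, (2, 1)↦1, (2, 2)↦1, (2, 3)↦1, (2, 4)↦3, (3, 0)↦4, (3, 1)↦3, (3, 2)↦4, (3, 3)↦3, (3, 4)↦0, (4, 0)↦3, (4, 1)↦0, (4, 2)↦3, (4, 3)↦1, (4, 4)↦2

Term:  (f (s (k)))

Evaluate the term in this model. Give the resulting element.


  k = 0
  (s (k)) = s(0,) = 0
  (f (s (k))) = f(0,) = 0

value = 0


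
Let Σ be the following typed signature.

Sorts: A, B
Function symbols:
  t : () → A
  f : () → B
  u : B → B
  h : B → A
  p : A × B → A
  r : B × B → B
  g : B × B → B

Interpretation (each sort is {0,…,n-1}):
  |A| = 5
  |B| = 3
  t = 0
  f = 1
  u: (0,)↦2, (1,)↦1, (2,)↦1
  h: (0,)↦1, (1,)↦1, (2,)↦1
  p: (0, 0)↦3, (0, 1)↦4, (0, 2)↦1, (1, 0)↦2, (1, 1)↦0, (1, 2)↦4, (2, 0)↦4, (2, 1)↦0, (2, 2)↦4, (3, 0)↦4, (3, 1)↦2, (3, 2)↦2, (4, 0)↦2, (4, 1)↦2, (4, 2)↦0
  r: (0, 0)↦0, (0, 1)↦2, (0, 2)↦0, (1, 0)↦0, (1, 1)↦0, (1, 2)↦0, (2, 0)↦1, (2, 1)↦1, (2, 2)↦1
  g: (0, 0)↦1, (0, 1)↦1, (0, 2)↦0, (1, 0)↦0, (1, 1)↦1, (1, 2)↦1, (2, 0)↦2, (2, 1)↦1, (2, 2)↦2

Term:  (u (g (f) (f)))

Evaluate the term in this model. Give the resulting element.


  f = 1
  f = 1
  (g (f) (f)) = g(1, 1) = 1
  (u (g (f) (f))) = u(1,) = 1

value = 1


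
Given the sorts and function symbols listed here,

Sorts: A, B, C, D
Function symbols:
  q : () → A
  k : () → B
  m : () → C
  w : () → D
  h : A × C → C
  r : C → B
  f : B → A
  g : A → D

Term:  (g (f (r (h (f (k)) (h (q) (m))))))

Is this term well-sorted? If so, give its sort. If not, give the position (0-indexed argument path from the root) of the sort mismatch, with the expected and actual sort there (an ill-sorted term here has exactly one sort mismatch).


well-sorted; sort = D

          (k) : B
        (f (k)) : A
          (q) : A
          (m) : C
        (h (q) (m)) : C
      (h (f (k)) (h (q) (m))) : C
    (r (h (f (k)) (h (q) (m)))) : B
  (f (r (h (f (k)) (h (q) (m))))) : A
(g (f (r (h (f (k)) (h (q) (m)))))) : D


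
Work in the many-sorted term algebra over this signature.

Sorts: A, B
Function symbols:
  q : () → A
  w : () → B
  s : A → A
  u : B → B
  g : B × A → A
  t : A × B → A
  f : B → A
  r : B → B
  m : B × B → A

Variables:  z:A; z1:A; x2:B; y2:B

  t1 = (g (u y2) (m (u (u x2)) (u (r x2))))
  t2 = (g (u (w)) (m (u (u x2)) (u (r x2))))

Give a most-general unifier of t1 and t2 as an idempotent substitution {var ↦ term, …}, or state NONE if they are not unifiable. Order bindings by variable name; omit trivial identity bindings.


{y2 ↦ (w)}


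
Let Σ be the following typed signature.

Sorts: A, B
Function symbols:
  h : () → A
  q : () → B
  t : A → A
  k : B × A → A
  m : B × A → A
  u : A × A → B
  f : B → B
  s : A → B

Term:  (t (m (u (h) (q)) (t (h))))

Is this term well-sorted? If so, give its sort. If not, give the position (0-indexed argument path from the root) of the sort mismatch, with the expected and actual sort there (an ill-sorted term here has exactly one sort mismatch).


ill-sorted at position [0, 0, 1]: expected A, got B

      (h) : A
      (q) : B
    (u (h) (q)) : ✗ arg 1 at [0, 0, 1] has sort B, expected A
      (h) : A
    (t (h)) : A


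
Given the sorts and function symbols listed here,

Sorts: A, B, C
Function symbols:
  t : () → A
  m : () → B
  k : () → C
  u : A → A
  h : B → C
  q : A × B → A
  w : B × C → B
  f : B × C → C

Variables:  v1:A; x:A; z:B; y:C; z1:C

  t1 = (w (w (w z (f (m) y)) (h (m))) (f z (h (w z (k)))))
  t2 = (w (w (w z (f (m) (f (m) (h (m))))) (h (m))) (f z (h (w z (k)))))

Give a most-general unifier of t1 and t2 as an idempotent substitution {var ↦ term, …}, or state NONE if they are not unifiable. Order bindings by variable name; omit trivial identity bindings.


{y ↦ (f (m) (h (m)))}


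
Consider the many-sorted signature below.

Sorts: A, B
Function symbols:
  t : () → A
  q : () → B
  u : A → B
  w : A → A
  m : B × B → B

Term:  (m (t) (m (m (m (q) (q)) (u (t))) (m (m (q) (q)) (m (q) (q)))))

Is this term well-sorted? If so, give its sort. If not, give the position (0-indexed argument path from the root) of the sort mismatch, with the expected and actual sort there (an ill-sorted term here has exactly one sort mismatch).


  (t) : A
        (q) : B
        (q) : B
      (m (q) (q)) : B
        (t) : A
      (u (t)) : B
    (m (m (q) (q)) (u (t))) : B
        (q) : B
        (q) : B
      (m (q) (q)) : B
        (q) : B
        (q) : B
      (m (q) (q)) : B
    (m (m (q) (q)) (m (q) (q))) : B
  (m (m (m (q) (q)) (u (t))) (m (m (q) (q)) (m (q) (q)))) : B
(m (t) (m (m (m (q) (q)) (u (t))) (m (m (q) (q)) (m (q) (q))))) : ✗ arg 0 at [0] has sort A, expected B

ill-sorted at position [0]: expected B, got A


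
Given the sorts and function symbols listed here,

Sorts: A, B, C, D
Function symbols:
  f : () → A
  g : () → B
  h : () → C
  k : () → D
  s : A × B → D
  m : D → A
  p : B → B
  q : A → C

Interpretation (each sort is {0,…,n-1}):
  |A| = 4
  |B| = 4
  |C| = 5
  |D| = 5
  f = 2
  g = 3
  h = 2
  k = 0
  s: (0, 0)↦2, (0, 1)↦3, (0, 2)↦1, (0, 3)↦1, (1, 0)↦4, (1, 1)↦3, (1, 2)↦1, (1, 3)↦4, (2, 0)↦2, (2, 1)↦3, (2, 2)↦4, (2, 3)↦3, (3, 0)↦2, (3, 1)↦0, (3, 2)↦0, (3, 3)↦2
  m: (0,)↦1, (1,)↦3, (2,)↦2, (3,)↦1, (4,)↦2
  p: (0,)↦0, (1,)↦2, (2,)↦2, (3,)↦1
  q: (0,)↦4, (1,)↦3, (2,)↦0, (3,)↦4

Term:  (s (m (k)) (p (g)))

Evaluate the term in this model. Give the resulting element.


value = 3

  k = 0
  (m (k)) = m(0,) = 1
  g = 3
  (p (g)) = p(3,) = 1
  (s (m (k)) (p (g))) = s(1, 1) = 3


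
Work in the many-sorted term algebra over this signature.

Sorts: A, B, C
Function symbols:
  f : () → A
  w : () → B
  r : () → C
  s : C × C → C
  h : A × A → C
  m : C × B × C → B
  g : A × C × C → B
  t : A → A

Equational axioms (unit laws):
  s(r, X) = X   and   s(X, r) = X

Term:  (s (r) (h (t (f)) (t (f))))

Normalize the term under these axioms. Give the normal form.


1. (s (r) (h (t (f)) (t (f))))  →  (h (t (f)) (t (f)))

normal form = (h (t (f)) (t (f)))


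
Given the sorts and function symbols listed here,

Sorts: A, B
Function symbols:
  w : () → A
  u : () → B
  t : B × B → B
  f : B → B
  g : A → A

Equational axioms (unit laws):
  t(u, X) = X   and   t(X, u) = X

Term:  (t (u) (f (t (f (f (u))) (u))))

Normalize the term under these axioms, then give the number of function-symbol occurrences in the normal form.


1. (t (u) (f (t (f (f (u))) (u))))  →  (f (t (f (f (u))) (u)))
2. (f (t (f (f (u))) (u)))  →  (f (f (f (u))))
normal form: (f (f (f (u))))

size = 4
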